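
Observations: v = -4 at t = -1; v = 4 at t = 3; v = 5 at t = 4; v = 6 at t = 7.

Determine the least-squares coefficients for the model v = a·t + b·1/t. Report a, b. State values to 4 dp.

The normal system XᵀX·[a, b]ᵀ = Xᵀv is [[75, 4]; [4, 8425/7056]]·[a, b]ᵀ = [78, 625/84]ᵀ.
Determinant 75·(8425/7056) − 4² = 172993/2352.
a = (78·(8425/7056) − 4·(625/84))/(172993/2352) = 149050/172993; b = (75·(625/84) − 4·78)/(172993/2352) = 578676/172993.

a = 0.8616, b = 3.3451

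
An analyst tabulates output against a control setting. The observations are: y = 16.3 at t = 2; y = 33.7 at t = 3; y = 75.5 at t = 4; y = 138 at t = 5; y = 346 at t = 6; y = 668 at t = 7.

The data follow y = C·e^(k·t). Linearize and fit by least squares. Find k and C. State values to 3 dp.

Linearized form: ln y = k·t + ln C. From the 6 transformed points,
XᵀX = [[139.0000, 27.0000]; [27.0000, 6]], rhs = [138.6763, 27.9108]ᵀ  (here Σt = 27.0000, Σ(t)² = 139.0000, Σln y = 27.9108, Σt·ln y = 138.6763).
Δ = 139.0000·6 − (27.0000)² = 105.0000; k = (138.6763·6 − 27.0000·27.9108)/105.0000 = 0.74730, ln C = (139.0000·27.9108 − 27.0000·138.6763)/105.0000 = 1.28894, so C = exp(1.28894) = 3.62893.

k = 0.747, C = 3.629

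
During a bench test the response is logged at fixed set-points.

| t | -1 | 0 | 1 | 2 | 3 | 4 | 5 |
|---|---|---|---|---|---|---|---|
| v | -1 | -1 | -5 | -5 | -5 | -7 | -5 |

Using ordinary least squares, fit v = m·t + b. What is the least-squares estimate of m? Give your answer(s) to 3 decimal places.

m = -0.857

Normal-equation sums: Σt·t = 56, Σt = 14, Σ1 = 7.
And Σt·v = -82, Σv = -29.
Normal equations: [[56, 14]; [14, 7]]·[m, b]ᵀ = [-82, -29]ᵀ.
Eliminating b: 7·(row 1) − 14·(row 2) gives 196·m = 7·(-82) − 14·(-29) = -168, so m = -6/7.
Then b = ((-29) − 14·(-6/7))/7 = -17/7.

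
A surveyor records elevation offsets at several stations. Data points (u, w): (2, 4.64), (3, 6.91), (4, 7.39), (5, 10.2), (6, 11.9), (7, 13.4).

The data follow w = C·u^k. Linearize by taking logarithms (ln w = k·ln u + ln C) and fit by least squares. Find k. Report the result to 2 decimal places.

Let Y = ln w. Fitting Y = k·ln u + ln C by least squares:
AᵀA = [[13.1965, 8.5252]; [8.5252, 6]], rhs = [19.1854, 12.8620]ᵀ  (here Σln u = 8.5252, Σ(ln u)² = 13.1965, Σln w = 12.8620, Σln u·ln w = 19.1854).
Δ = 13.1965·6 − (8.5252)² = 6.5005; k = (19.1854·6 − 8.5252·12.8620)/6.5005 = 0.84019, ln C = (13.1965·12.8620 − 8.5252·19.1854)/6.5005 = 0.94987.

k = 0.84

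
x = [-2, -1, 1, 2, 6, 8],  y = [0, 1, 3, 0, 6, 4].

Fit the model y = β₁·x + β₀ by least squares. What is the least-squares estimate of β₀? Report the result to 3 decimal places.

Setting ∂/∂β₁ … = 0 gives: 110·β₁ + 14·β₀ = 70;  14·β₁ + 6·β₀ = 14.
Δ = 110·6 − 14² = 464.
β₁ = (70·6 − 14·14)/464 = 14/29; β₀ = (110·14 − 14·70)/464 = 35/29.

β₀ = 1.207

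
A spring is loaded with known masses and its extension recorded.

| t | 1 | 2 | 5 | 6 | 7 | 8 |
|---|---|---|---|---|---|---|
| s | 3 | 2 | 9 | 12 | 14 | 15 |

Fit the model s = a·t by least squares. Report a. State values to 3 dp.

Forming AᵀA = [[179]] and Aᵀs = [342]ᵀ gives AᵀA·[a]ᵀ = Aᵀs.
Hence a = 342 / 179 ≈ 1.91061.

a = 1.911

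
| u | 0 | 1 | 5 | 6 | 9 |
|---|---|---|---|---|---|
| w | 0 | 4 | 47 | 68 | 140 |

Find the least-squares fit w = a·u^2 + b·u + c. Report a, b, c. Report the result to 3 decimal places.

The normal system AᵀA·[a, b, c]ᵀ = Aᵀw is [[8483, 1071, 143]; [1071, 143, 21]; [143, 21, 5]]·[a, b, c]ᵀ = [14967, 1907, 259]ᵀ.
Inverting the 3×3 Gram matrix, [a, b, c]ᵀ = [36143/24339, 2552/1159, 1984/24339]ᵀ.

a = 1.485, b = 2.202, c = 0.082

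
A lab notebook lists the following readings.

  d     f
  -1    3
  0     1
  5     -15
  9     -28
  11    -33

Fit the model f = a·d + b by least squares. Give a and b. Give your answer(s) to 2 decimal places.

a = -3.08, b = 0.38

MᵀM·[a, b]ᵀ = Mᵀf reads: 228·a + 24·b = -693;  24·a + 5·b = -72.
det = 228·5 − 24² = 564.
a = ((-693)·5 − 24·(-72))/564 = -579/188; b = (228·(-72) − 24·(-693))/564 = 18/47.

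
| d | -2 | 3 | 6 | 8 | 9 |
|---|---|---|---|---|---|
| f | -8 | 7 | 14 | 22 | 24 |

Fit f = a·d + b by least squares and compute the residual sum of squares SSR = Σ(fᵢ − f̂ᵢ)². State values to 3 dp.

SSR = 2.647

From the data, Σd·d = 194, Σd = 24, Σ1 = 5.
Right-hand side: Σd·f = 513, Σf = 59.
Δ = 194·5 − 24² = 394.
a = (513·5 − 24·59)/394 = 1149/394; b = (194·59 − 24·513)/394 = -433/197.
Residuals: 6/197, 177/394, -256/197, 171/197, -19/394; SSR = 1043/394.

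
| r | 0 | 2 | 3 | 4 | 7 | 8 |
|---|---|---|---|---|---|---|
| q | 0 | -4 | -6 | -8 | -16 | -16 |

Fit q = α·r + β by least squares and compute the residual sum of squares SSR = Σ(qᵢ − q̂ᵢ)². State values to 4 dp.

SSR = 2.5507

Sums needed: Σr·r = 142, Σr = 24, Σ1 = 6.
Moment sums: Σr·q = -298, Σq = -50.
So AᵀA·[α, β]ᵀ = Aᵀq: [[142, 24]; [24, 6]]·[α, β]ᵀ = [-298, -50]ᵀ.
Δ = 142·6 − 24² = 276.
α = ((-298)·6 − 24·(-50))/276 = -49/23; β = (142·(-50) − 24·(-298))/276 = 13/69.
Residuals: -13/69, 5/69, 14/69, 1/3, -88/69, 59/69; SSR = 176/69.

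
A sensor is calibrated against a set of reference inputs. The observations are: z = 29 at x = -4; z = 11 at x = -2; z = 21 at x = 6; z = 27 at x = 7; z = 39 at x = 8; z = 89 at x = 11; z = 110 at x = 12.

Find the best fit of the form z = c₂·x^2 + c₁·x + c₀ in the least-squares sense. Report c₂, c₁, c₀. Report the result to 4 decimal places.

From the data, Σx^2·x^2 = 43442, Σx^2·x = 4058, Σx^2 = 434, Σx·x = 434, Σx = 38, Σ1 = 7.
And Σx^2·z = 31692, Σx·z = 2788, Σz = 326.
AᵀA·[c₂, c₁, c₀]ᵀ = Aᵀz becomes [[43442, 4058, 434]; [4058, 434, 38]; [434, 38, 7]]·[c₂, c₁, c₀]ᵀ = [31692, 2788, 326]ᵀ.
Solving the 3×3 system (Gaussian elimination) gives c₂ = 192727/189924, c₁ = -84457/27132, c₀ = 8777/15827.

c₂ = 1.0148, c₁ = -3.1128, c₀ = 0.5546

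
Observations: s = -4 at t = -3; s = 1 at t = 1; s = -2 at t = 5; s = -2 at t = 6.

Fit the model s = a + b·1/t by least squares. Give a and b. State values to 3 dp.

Entries of AᵀA: Σ1 = 4, Σ1/t = 31/30, Σ1/t·1/t = 1061/900.
Moment sums: Σs = -7, Σ1/t·s = 8/5.
AᵀA·[a, b]ᵀ = Aᵀs becomes [[4, 31/30]; [31/30, 1061/900]]·[a, b]ᵀ = [-7, 8/5]ᵀ.
Eliminating b: (1061/900)·(row 1) − (31/30)·(row 2) gives (3283/900)·a = (1061/900)·(-7) − (31/30)·(8/5) = -1783/180, so a = -8915/3283.
Then b = ((8/5) − (31/30)·(-8915/3283))/(1061/900) = 12270/3283.

a = -2.716, b = 3.737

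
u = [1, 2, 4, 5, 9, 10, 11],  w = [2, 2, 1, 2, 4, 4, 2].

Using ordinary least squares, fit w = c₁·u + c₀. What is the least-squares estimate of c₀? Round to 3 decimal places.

Entries of XᵀX: Σu·u = 348, Σu = 42, Σ1 = 7.
For Xᵀw: Σu·w = 118, Σw = 17.
So XᵀX·[c₁, c₀]ᵀ = Xᵀw: [[348, 42]; [42, 7]]·[c₁, c₀]ᵀ = [118, 17]ᵀ.
det = 348·7 − 42² = 672.
c₁ = (118·7 − 42·17)/672 = 1/6; c₀ = (348·17 − 42·118)/672 = 10/7.

c₀ = 1.429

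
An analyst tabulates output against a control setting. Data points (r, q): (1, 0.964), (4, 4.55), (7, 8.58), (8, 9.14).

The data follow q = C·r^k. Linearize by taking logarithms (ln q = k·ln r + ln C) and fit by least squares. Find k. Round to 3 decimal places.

With ln qᵢ as the transformed response and ln rᵢ as the regressor:
Over the data: Σln r = 5.4116, Σ(ln r)² = 10.0325, Σln q = 5.8406, Σln r·ln q = 10.8841.
Normal system: [[10.0325, 5.4116]; [5.4116, 4]]·[k, ln C]ᵀ = [10.8841, 5.8406]ᵀ.
Δ = 10.0325·4 − (5.4116)² = 10.8439; k = (10.8841·4 − 5.4116·5.8406)/10.8439 = 1.10010, ln C = (10.0325·5.8406 − 5.4116·10.8841)/10.8439 = -0.02820.

k = 1.100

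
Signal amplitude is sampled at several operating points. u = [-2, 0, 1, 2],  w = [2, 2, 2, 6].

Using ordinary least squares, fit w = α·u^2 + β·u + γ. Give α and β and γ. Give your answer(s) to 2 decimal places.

α = 0.64, β = 0.89, γ = 1.35

With design matrix A, AᵀA = [[33, 1, 9]; [1, 9, 1]; [9, 1, 4]] and Aᵀw = [34, 10, 12]ᵀ.
Inverting the 3×3 Gram matrix, [α, β, γ]ᵀ = [7/11, 49/55, 74/55]ᵀ.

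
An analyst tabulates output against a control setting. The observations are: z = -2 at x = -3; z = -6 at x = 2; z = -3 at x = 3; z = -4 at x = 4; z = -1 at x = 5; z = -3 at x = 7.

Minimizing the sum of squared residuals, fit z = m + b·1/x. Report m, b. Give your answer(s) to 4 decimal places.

m = -2.4763, b = -3.7902

Entries of AᵀA: Σ1 = 6, Σ1/x = 153/140, Σ1/x·1/x = 104981/176400.
And Σz = -19, Σ1/x·z = -521/105.
Normal equations: [[6, 153/140]; [153/140, 104981/176400]]·[m, b]ᵀ = [-19, -521/105]ᵀ.
Δ = 6·(104981/176400) − (153/140)² = 27947/11760.
m = ((-19)·(104981/176400) − (153/140)·(-521/105))/(27947/11760) = -1038083/419205; b = (6·(-521/105) − (153/140)·(-19))/(27947/11760) = -105924/27947.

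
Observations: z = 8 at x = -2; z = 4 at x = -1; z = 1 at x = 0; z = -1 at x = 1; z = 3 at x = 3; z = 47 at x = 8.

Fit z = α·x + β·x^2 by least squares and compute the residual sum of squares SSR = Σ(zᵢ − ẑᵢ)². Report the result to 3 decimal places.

SSR = 1.965

Compute the Gram sums: Σx·x = 79, Σx·x^2 = 531, Σx^2·x^2 = 4195.
Right-hand side: Σx·z = 364, Σx^2·z = 3070.
Normal equations: [[79, 531]; [531, 4195]]·[α, β]ᵀ = [364, 3070]ᵀ.
det = 79·4195 − 531² = 49444.
α = (364·4195 − 531·3070)/49444 = -51595/24722; β = (79·3070 − 531·364)/49444 = 24623/24722.
Residuals: -1953/12361, 11335/12361, 1, 1125/12361, 3672/12361, -589/12361; SSR = 24285/12361.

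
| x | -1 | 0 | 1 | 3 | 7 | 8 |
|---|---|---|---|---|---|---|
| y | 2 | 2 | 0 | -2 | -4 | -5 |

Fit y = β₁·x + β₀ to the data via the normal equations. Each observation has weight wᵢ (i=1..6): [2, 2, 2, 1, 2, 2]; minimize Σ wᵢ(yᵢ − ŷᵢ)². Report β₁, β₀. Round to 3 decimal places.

Entries of AᵀWA: Σwᵢ·x·x = 239, Σwᵢ·x = 33, Σwᵢ·1 = 11.
Right-hand side: Σwᵢ·x·y = -146, Σwᵢ·y = -12.
det = 239·11 − 33² = 1540.
β₁ = ((-146)·11 − 33·(-12))/1540 = -11/14; β₀ = (239·(-12) − 33·(-146))/1540 = 195/154.

β₁ = -0.786, β₀ = 1.266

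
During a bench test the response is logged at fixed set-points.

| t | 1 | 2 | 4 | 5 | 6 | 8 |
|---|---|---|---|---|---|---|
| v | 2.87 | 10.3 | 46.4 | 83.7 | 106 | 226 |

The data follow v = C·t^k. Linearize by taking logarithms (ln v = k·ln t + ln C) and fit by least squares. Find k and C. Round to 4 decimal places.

Linearized form: ln v = k·ln t + ln C. From the 6 transformed points,
XᵀX = [[12.5270, 7.5601]; [7.5601, 6]], rhs = [33.6890, 21.7350]ᵀ  (here Σln t = 7.5601, Σ(ln t)² = 12.5270, Σln v = 21.7350, Σln t·ln v = 33.6890).
Δ = 12.5270·6 − (7.5601)² = 18.0074; k = (33.6890·6 − 7.5601·21.7350)/18.0074 = 2.10001, ln C = (12.5270·21.7350 − 7.5601·33.6890)/18.0074 = 0.97646, so C = exp(0.97646) = 2.65504.

k = 2.1000, C = 2.6550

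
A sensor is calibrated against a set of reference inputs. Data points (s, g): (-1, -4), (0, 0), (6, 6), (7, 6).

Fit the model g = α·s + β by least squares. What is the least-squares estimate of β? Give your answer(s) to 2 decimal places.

β = -1.48

Compute the Gram sums: Σs·s = 86, Σs = 12, Σ1 = 4.
Right-hand side: Σs·g = 82, Σg = 8.
So AᵀA·[α, β]ᵀ = Aᵀg: [[86, 12]; [12, 4]]·[α, β]ᵀ = [82, 8]ᵀ.
Δ = 86·4 − 12² = 200.
α = (82·4 − 12·8)/200 = 29/25; β = (86·8 − 12·82)/200 = -37/25.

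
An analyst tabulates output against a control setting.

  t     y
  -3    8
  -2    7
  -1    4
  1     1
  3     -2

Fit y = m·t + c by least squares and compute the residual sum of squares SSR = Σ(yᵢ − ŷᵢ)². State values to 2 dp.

Entries of XᵀX: Σt·t = 24, Σt = -2, Σ1 = 5.
For Xᵀy: Σt·y = -47, Σy = 18.
Determinant 24·5 − (-2)² = 116.
m = ((-47)·5 − (-2)·18)/116 = -199/116; c = (24·18 − (-2)·(-47))/116 = 169/58.
Residuals: -7/116, 19/29, -73/116, -23/116, 27/116; SSR = 107/116.

SSR = 0.92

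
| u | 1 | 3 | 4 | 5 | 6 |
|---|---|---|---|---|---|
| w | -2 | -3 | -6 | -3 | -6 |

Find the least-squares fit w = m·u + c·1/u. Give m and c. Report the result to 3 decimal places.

m = -0.919, c = -1.213

Compute the Gram sums: Σu·u = 87, Σu·1/u = 5, Σ1/u·1/u = 4469/3600.
Right-hand side: Σu·w = -86, Σ1/u·w = -61/10.
MᵀM·[m, c]ᵀ = Mᵀw becomes [[87, 5]; [5, 4469/3600]]·[m, c]ᵀ = [-86, -61/10]ᵀ.
Δ = 87·(4469/3600) − 5² = 99601/1200.
m = ((-86)·(4469/3600) − 5·(-61/10))/(99601/1200) = -274534/298803; c = (87·(-61/10) − 5·(-86))/(99601/1200) = -120840/99601.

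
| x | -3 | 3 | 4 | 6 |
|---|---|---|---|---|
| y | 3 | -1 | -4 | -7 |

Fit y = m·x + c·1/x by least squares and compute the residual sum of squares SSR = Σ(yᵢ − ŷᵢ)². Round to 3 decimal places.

With design matrix M, MᵀM = [[70, 4]; [4, 5/16]] and Mᵀy = [-70, -7/2]ᵀ.
Δ = 70·(5/16) − 4² = 47/8.
m = ((-70)·(5/16) − 4·(-7/2))/(47/8) = -63/47; c = (70·(-7/2) − 4·(-70))/(47/8) = 280/47.
Residuals: 136/141, 146/141, -6/47, 7/141; SSR = 95/47.

SSR = 2.021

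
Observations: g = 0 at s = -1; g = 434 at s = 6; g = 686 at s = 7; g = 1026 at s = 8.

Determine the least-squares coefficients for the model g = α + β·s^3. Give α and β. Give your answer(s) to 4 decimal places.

α = 1.7881, β = 1.9989

Sums needed: Σ1 = 4, Σs^3 = 1070, Σs^3·s^3 = 426450.
Right-hand side: Σg = 2146, Σs^3·g = 854354.
Eliminating β: 426450·(row 1) − 1070·(row 2) gives 560900·α = 426450·2146 − 1070·854354 = 1002920, so α = 50146/28045.
Then β = (854354 − 1070·(50146/28045))/426450 = 280299/140225.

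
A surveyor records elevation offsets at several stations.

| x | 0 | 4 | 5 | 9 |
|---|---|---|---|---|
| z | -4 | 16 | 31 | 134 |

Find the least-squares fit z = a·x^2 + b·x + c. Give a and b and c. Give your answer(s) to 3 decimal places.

a = 2.075, b = -3.346, c = -3.982

Setting ∂/∂a … = 0 gives: 7442·a + 918·b + 122·c = 11885;  918·a + 122·b + 18·c = 1425;  122·a + 18·b + 4·c = 177.
(Σx^2·x^2 = 7442, Σx^2·x = 918, Σx^2 = 122, Σx·x = 122, Σx = 18, Σ1 = 4, Σx^2·z = 11885, Σx·z = 1425, Σz = 177.)
Row-reducing yields a = 83/40, b = -5487/1640, c = -653/164.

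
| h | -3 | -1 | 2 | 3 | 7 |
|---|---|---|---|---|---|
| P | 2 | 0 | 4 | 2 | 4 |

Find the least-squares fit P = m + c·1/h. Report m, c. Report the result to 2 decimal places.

Forming XᵀX = [[5, -5/14]; [-5/14, 2633/1764]] and XᵀP = [12, 18/7]ᵀ gives XᵀX·[m, c]ᵀ = XᵀP.
Eliminating c: (2633/1764)·(row 1) − (-5/14)·(row 2) gives (3235/441)·m = (2633/1764)·12 − (-5/14)·(18/7) = 2768/147, so m = 8304/3235.
Then c = ((18/7) − (-5/14)·(8304/3235))/(2633/1764) = 1512/647.

m = 2.57, c = 2.34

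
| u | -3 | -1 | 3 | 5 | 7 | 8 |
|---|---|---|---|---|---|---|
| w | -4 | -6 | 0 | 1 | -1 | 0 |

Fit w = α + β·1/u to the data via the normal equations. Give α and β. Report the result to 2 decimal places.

Setting ∂/∂α … = 0 gives: 6·α + (-149/280)·β = -10;  (-149/280)·α + (916049/705600)·β = 776/105.
Eliminating β: (916049/705600)·(row 1) − (-149/280)·(row 2) gives (353099/47040)·α = (916049/705600)·(-10) − (-149/280)·(776/105) = -3192757/352800, so α = -6385514/5296485.
Then β = ((776/105) − (-149/280)·(-6385514/5296485))/(916049/705600) = 1835568/353099.

α = -1.21, β = 5.20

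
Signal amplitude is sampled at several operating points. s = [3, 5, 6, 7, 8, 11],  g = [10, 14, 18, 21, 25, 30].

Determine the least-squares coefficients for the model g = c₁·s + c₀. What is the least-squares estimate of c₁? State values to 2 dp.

c₁ = 2.63

XᵀX·[c₁, c₀]ᵀ = Xᵀg reads: 304·c₁ + 40·c₀ = 885;  40·c₁ + 6·c₀ = 118.
Δ = 304·6 − 40² = 224.
c₁ = (885·6 − 40·118)/224 = 295/112; c₀ = (304·118 − 40·885)/224 = 59/28.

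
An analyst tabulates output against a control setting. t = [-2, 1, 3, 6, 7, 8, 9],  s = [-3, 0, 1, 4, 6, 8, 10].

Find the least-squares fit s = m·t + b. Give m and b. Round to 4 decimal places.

m = 1.1272, b = -1.4386

Compute the Gram sums: Σt·t = 244, Σt = 32, Σ1 = 7.
Right-hand side: Σt·s = 229, Σs = 26.
MᵀM·[m, b]ᵀ = Mᵀs becomes [[244, 32]; [32, 7]]·[m, b]ᵀ = [229, 26]ᵀ.
Determinant 244·7 − 32² = 684.
m = (229·7 − 32·26)/684 = 257/228; b = (244·26 − 32·229)/684 = -82/57.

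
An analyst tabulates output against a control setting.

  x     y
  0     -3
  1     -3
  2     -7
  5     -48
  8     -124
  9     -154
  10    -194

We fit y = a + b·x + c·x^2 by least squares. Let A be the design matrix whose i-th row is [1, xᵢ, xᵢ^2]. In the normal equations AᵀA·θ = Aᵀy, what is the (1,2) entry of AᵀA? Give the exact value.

Row 1 ↔ basis 1, column 2 ↔ basis x, so (AᵀA)_{1,2} = Σᵢ x = (1)·(0) + (1)·(1) + (1)·(2) + (1)·(5) + (1)·(8) + (1)·(9) + (1)·(10) = 35.

35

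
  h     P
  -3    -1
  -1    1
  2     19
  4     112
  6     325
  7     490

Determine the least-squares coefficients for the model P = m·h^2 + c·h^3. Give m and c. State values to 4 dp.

Sums needed: Σh^2·h^2 = 4051, Σh^2·h^3 = 25395, Σh^3·h^3 = 169195.
Right-hand side: Σh^2·P = 37570, Σh^3·P = 245616.
Eliminating c: 169195·(row 1) − 25395·(row 2) gives 40502920·m = 169195·37570 − 25395·245616 = 119237830, so m = 11923783/4050292.
Then c = (245616 − 25395·(11923783/4050292))/169195 = 20450133/20251460.

m = 2.9439, c = 1.0098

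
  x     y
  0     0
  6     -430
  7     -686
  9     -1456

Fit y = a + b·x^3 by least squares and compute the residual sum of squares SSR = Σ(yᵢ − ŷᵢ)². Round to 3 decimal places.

SSR = 2.710

MᵀM·[a, b]ᵀ = Mᵀy reads: 4·a + 1288·b = -2572;  1288·a + 695746·b = -1389602.
(Σ1 = 4, Σx^3 = 1288, Σx^3·x^3 = 695746, Σy = -2572, Σx^3·y = -1389602.)
det = 4·695746 − 1288² = 1124040.
a = ((-2572)·695746 − 1288·(-1389602))/1124040 = 43583/140505; b = (4·(-1389602) − 1288·(-2572))/1124040 = -280709/140505.
Residuals: -43583/140505, 172411/140505, -48942/46835, 17998/140505; SSR = 380818/140505.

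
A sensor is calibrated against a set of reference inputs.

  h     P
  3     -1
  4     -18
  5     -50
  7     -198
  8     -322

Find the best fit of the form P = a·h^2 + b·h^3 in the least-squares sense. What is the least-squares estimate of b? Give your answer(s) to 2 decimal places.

Entries of XᵀX: Σh^2·h^2 = 7459, Σh^2·h^3 = 53967, Σh^3·h^3 = 400243.
Right-hand side: Σh^2·P = -31857, Σh^3·P = -240207.
So XᵀX·[a, b]ᵀ = XᵀP: [[7459, 53967]; [53967, 400243]]·[a, b]ᵀ = [-31857, -240207]ᵀ.
Determinant 7459·400243 − 53967² = 72975448.
a = ((-31857)·400243 − 53967·(-240207))/72975448 = 106354959/36487724; b = (7459·(-240207) − 53967·(-31857))/72975448 = -36238647/36487724.

b = -0.99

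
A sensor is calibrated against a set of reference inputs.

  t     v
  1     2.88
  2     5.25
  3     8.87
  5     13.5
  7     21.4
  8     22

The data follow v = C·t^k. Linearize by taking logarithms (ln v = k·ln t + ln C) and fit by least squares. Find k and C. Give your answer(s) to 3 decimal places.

k = 1.008, C = 2.796

Taking logs, ln v = k·ln t + ln C, so regress ln v on ln t.
XᵀX = [[12.3883, 7.4265]; [7.4265, 6]], rhs = [20.1249, 13.6558]ᵀ  (here Σln t = 7.4265, Σ(ln t)² = 12.3883, Σln v = 13.6558, Σln t·ln v = 20.1249).
Slope k = (n·Σln t·ln v − Σln t·Σln v)/(n·Σ(ln t)² − (Σln t)²) = (6·20.1249 − 7.4265·13.6558)/19.1764 = 1.00821; ln C = (Σln v − k·Σln t)/n = 1.02805, so C = exp(1.02805) = 2.79561.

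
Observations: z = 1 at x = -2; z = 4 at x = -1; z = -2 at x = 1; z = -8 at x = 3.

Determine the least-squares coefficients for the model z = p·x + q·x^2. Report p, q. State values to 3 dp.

Normal-equation sums: Σx·x = 15, Σx·x^2 = 19, Σx^2·x^2 = 99.
Right-hand side: Σx·z = -32, Σx^2·z = -66.
Normal equations: [[15, 19]; [19, 99]]·[p, q]ᵀ = [-32, -66]ᵀ.
Eliminating q: 99·(row 1) − 19·(row 2) gives 1124·p = 99·(-32) − 19·(-66) = -1914, so p = -957/562.
Then q = ((-66) − 19·(-957/562))/99 = -191/562.

p = -1.703, q = -0.340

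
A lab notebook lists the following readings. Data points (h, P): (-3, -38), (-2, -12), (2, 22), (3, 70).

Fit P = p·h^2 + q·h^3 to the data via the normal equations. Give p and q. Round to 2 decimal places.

Normal-equation sums: Σh^2·h^2 = 194, Σh^2·h^3 = 0, Σh^3·h^3 = 1586.
Right-hand side: Σh^2·P = 328, Σh^3·P = 3188.
Normal equations: [[194, 0]; [0, 1586]]·[p, q]ᵀ = [328, 3188]ᵀ.
Determinant 194·1586 − 0² = 307684.
p = (328·1586 − 0·3188)/307684 = 164/97; q = (194·3188 − 0·328)/307684 = 1594/793.

p = 1.69, q = 2.01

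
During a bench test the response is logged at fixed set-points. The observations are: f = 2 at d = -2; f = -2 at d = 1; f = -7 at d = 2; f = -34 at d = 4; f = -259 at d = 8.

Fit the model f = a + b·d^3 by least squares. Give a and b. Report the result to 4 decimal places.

AᵀA·[a, b]ᵀ = Aᵀf reads: 5·a + 577·b = -300;  577·a + 266369·b = -134858.
(Σ1 = 5, Σd^3 = 577, Σd^3·d^3 = 266369, Σf = -300, Σd^3·f = -134858.)
det = 5·266369 − 577² = 998916.
a = ((-300)·266369 − 577·(-134858))/998916 = -1048817/499458; b = (5·(-134858) − 577·(-300))/998916 = -250595/499458.

a = -2.0999, b = -0.5017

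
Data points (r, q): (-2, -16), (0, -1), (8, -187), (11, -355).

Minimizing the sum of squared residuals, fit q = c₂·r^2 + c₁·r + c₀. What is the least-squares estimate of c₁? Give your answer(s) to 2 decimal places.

c₁ = 0.97

Compute the Gram sums: Σr^2·r^2 = 18753, Σr^2·r = 1835, Σr^2 = 189, Σr·r = 189, Σr = 17, Σ1 = 4.
Right-hand side: Σr^2·q = -54987, Σr·q = -5369, Σq = -559.
Solving the 3×3 system (Gaussian elimination) gives c₂ = -123879/41149, c₁ = 39768/41149, c₀ = -66304/41149.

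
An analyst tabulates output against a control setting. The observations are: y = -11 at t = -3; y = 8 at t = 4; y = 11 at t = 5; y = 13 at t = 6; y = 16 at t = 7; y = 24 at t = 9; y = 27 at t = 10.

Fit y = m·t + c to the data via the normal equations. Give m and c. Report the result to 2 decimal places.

With design matrix M, MᵀM = [[316, 38]; [38, 7]] and Mᵀy = [796, 88]ᵀ.
Determinant 316·7 − 38² = 768.
m = (796·7 − 38·88)/768 = 557/192; c = (316·88 − 38·796)/768 = -305/96.

m = 2.90, c = -3.18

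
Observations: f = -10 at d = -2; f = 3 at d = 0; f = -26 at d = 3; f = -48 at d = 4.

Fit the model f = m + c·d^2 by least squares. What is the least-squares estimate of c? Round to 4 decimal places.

Normal-equation sums: Σ1 = 4, Σd^2 = 29, Σd^2·d^2 = 353.
For Mᵀf: Σf = -81, Σd^2·f = -1042.
Normal equations: [[4, 29]; [29, 353]]·[m, c]ᵀ = [-81, -1042]ᵀ.
det = 4·353 − 29² = 571.
m = ((-81)·353 − 29·(-1042))/571 = 1625/571; c = (4·(-1042) − 29·(-81))/571 = -1819/571.

c = -3.1856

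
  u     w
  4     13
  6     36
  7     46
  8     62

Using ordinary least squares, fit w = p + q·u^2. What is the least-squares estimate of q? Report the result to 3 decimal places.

Normal-equation sums: Σ1 = 4, Σu^2 = 165, Σu^2·u^2 = 8049.
Right-hand side: Σw = 157, Σu^2·w = 7726.
XᵀX·[p, q]ᵀ = Xᵀw becomes [[4, 165]; [165, 8049]]·[p, q]ᵀ = [157, 7726]ᵀ.
Determinant 4·8049 − 165² = 4971.
p = (157·8049 − 165·7726)/4971 = -3699/1657; q = (4·7726 − 165·157)/4971 = 4999/4971.

q = 1.006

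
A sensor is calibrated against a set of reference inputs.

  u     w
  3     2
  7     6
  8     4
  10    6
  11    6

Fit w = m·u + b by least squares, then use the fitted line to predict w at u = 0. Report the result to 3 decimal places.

ŵ = 1.021

Entries of MᵀM: Σu·u = 343, Σu = 39, Σ1 = 5.
Moment sums: Σu·w = 206, Σw = 24.
So MᵀM·[m, b]ᵀ = Mᵀw: [[343, 39]; [39, 5]]·[m, b]ᵀ = [206, 24]ᵀ.
Δ = 343·5 − 39² = 194.
m = (206·5 − 39·24)/194 = 47/97; b = (343·24 − 39·206)/194 = 99/97.
At u = 0: ŵ = (47/97)·(0) + (99/97)·(1) = 99/97.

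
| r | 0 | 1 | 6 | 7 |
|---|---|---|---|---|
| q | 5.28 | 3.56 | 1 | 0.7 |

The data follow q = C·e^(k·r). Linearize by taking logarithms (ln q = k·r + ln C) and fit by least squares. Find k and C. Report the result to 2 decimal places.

With ln qᵢ as the transformed response and rᵢ as the regressor:
XᵀX = [[86.0000, 14.0000]; [14.0000, 4]], rhs = [-1.2270, 2.5770]ᵀ  (here Σr = 14.0000, Σ(r)² = 86.0000, Σln q = 2.5770, Σr·ln q = -1.2270).
Δ = 86.0000·4 − (14.0000)² = 148.0000; k = (-1.2270·4 − 14.0000·2.5770)/148.0000 = -0.27693, ln C = (86.0000·2.5770 − 14.0000·-1.2270)/148.0000 = 1.61352, so C = exp(1.61352) = 5.02044.

k = -0.28, C = 5.02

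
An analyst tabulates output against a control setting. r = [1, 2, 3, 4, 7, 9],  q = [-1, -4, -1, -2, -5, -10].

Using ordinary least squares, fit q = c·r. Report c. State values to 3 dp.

c = -0.906

Normal-equation sums: Σr·r = 160.
Moment sums: Σr·q = -145.
c = (-145)/160 = -0.90625.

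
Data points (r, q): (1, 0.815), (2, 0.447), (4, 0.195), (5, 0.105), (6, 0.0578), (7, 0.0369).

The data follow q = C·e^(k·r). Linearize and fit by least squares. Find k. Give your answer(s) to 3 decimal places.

With ln qᵢ as the transformed response and rᵢ as the regressor:
XᵀX = [[131.0000, 25.0000]; [25.0000, 6]], rhs = [-59.8244, -11.0486]ᵀ  (here Σr = 25.0000, Σ(r)² = 131.0000, Σln q = -11.0486, Σr·ln q = -59.8244).
Δ = 131.0000·6 − (25.0000)² = 161.0000; k = (-59.8244·6 − 25.0000·-11.0486)/161.0000 = -0.51385, ln C = (131.0000·-11.0486 − 25.0000·-59.8244)/161.0000 = 0.29962.

k = -0.514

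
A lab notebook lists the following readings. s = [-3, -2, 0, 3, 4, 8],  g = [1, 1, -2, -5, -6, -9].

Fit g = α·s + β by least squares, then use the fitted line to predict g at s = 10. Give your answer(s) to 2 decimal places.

XᵀX·[α, β]ᵀ = Xᵀg reads: 102·α + 10·β = -116;  10·α + 6·β = -20.
(Σs·s = 102, Σs = 10, Σ1 = 6, Σs·g = -116, Σg = -20.)
det = 102·6 − 10² = 512.
α = ((-116)·6 − 10·(-20))/512 = -31/32; β = (102·(-20) − 10·(-116))/512 = -55/32.
At s = 10: ĝ = (-31/32)·(10) + (-55/32)·(1) = -365/32.

ĝ = -11.41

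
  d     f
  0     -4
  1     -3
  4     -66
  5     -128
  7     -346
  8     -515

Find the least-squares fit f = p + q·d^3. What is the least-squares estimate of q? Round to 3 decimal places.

q = -1.001

The normal system XᵀX·[p, q]ᵀ = Xᵀf is [[6, 1045]; [1045, 399515]]·[p, q]ᵀ = [-1062, -402585]ᵀ.
Eliminating q: 399515·(row 1) − 1045·(row 2) gives 1305065·p = 399515·(-1062) − 1045·(-402585) = -3583605, so p = -716721/261013.
Then q = ((-402585) − 1045·(-716721/261013))/399515 = -261144/261013.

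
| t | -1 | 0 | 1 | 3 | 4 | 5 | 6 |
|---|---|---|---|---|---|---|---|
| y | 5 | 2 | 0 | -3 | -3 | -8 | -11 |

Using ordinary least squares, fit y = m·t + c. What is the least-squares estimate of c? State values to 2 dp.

c = 2.71

From the data, Σt·t = 88, Σt = 18, Σ1 = 7.
For Aᵀy: Σt·y = -132, Σy = -18.
AᵀA·[m, c]ᵀ = Aᵀy becomes [[88, 18]; [18, 7]]·[m, c]ᵀ = [-132, -18]ᵀ.
Eliminating c: 7·(row 1) − 18·(row 2) gives 292·m = 7·(-132) − 18·(-18) = -600, so m = -150/73.
Then c = ((-18) − 18·(-150/73))/7 = 198/73.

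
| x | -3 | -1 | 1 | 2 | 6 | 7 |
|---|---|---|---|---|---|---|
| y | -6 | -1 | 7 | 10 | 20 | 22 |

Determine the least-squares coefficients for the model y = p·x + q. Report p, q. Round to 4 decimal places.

MᵀM·[p, q]ᵀ = Mᵀy reads: 100·p + 12·q = 320;  12·p + 6·q = 52.
(Σx·x = 100, Σx = 12, Σ1 = 6, Σx·y = 320, Σy = 52.)
Determinant 100·6 − 12² = 456.
p = (320·6 − 12·52)/456 = 54/19; q = (100·52 − 12·320)/456 = 170/57.

p = 2.8421, q = 2.9825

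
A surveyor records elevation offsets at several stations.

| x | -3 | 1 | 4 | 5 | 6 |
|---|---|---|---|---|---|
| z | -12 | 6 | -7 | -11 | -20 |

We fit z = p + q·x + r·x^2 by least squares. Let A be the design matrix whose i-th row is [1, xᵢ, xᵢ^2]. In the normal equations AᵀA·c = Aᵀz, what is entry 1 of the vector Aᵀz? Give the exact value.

-44

Entry 1 ↔ basis 1, so (Aᵀz)_{1} = Σᵢ zᵢ = (1)·(-12) + (1)·(6) + (1)·(-7) + (1)·(-11) + (1)·(-20) = -44.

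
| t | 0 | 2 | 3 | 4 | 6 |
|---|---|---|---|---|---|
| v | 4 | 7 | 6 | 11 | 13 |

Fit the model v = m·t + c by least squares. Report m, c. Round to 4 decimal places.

m = 1.5500, c = 3.5500

Compute the Gram sums: Σt·t = 65, Σt = 15, Σ1 = 5.
And Σt·v = 154, Σv = 41.
So MᵀM·[m, c]ᵀ = Mᵀv: [[65, 15]; [15, 5]]·[m, c]ᵀ = [154, 41]ᵀ.
Δ = 65·5 − 15² = 100.
m = (154·5 − 15·41)/100 = 31/20; c = (65·41 − 15·154)/100 = 71/20.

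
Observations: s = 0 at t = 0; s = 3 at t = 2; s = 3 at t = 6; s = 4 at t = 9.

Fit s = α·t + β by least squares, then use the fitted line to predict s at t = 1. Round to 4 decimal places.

Sums needed: Σt·t = 121, Σt = 17, Σ1 = 4.
For Mᵀs: Σt·s = 60, Σs = 10.
MᵀM·[α, β]ᵀ = Mᵀs becomes [[121, 17]; [17, 4]]·[α, β]ᵀ = [60, 10]ᵀ.
Eliminating β: 4·(row 1) − 17·(row 2) gives 195·α = 4·60 − 17·10 = 70, so α = 14/39.
Then β = (10 − 17·(14/39))/4 = 38/39.
At t = 1: ŝ = (14/39)·(1) + (38/39)·(1) = 4/3.

ŝ = 1.3333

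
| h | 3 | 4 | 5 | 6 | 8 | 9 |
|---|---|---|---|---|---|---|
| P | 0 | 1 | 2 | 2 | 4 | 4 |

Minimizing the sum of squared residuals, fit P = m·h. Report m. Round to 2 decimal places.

The normal system AᵀA·[m]ᵀ = AᵀP is [[231]]·[m]ᵀ = [94]ᵀ.
m = 94/231 = 0.406926.

m = 0.41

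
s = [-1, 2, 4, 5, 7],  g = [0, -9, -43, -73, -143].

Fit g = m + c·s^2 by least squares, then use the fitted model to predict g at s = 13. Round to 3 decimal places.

The normal equations are: 5·m + 95·c = -268;  95·m + 3299·c = -9556.
(Σ1 = 5, Σs^2 = 95, Σs^2·s^2 = 3299, Σg = -268, Σs^2·g = -9556.)
Δ = 5·3299 − 95² = 7470.
m = ((-268)·3299 − 95·(-9556))/7470 = 1316/415; c = (5·(-9556) − 95·(-268))/7470 = -248/83.
At s = 13: ĝ = (1316/415)·(1) + (-248/83)·(169) = -208244/415.

ĝ = -501.793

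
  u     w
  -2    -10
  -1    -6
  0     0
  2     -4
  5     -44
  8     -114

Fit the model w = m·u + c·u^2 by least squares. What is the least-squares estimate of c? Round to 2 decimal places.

c = -1.96

Normal-equation sums: Σu·u = 98, Σu·u^2 = 636, Σu^2·u^2 = 4754.
Right-hand side: Σu·w = -1114, Σu^2·w = -8458.
AᵀA·[m, c]ᵀ = Aᵀw becomes [[98, 636]; [636, 4754]]·[m, c]ᵀ = [-1114, -8458]ᵀ.
Eliminating c: 4754·(row 1) − 636·(row 2) gives 61396·m = 4754·(-1114) − 636·(-8458) = 83332, so m = 20833/15349.
Then c = ((-8458) − 636·(20833/15349))/4754 = -30095/15349.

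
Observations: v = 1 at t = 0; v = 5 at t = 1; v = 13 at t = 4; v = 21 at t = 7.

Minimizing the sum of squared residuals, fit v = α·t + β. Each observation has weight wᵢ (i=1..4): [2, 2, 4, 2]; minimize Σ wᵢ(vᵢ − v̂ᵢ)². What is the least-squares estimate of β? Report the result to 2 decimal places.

Entries of AᵀWA: Σwᵢ·t·t = 164, Σwᵢ·t = 32, Σwᵢ·1 = 10.
Moment sums: Σwᵢ·t·v = 512, Σwᵢ·v = 106.
Normal equations: [[164, 32]; [32, 10]]·[α, β]ᵀ = [512, 106]ᵀ.
Δ = 164·10 − 32² = 616.
α = (512·10 − 32·106)/616 = 216/77; β = (164·106 − 32·512)/616 = 125/77.

β = 1.62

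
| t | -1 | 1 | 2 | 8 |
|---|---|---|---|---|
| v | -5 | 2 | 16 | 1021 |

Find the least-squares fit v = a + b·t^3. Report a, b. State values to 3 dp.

Sums needed: Σ1 = 4, Σt^3 = 520, Σt^3·t^3 = 262210.
For Aᵀv: Σv = 1034, Σt^3·v = 522887.
Determinant 4·262210 − 520² = 778440.
a = (1034·262210 − 520·522887)/778440 = -995/998; b = (4·522887 − 520·1034)/778440 = 129489/64870.

a = -0.997, b = 1.996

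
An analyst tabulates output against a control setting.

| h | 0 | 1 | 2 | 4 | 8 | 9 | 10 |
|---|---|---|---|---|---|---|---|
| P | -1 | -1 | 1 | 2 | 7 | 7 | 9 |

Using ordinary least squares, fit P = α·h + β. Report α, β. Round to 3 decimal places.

The normal system MᵀM·[α, β]ᵀ = MᵀP is [[266, 34]; [34, 7]]·[α, β]ᵀ = [218, 24]ᵀ.
Δ = 266·7 − 34² = 706.
α = (218·7 − 34·24)/706 = 355/353; β = (266·24 − 34·218)/706 = -514/353.

α = 1.006, β = -1.456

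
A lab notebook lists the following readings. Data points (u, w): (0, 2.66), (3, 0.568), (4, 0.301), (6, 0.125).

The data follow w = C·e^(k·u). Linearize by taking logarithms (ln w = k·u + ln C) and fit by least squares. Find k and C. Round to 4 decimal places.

k = -0.5150, C = 2.6040

Linearized form: ln w = k·u + ln C. From the 4 transformed points,
AᵀA = [[61.0000, 13.0000]; [13.0000, 4]], rhs = [-18.9761, -2.8674]ᵀ  (here Σu = 13.0000, Σ(u)² = 61.0000, Σln w = -2.8674, Σu·ln w = -18.9761).
Slope k = (n·Σu·ln w − Σu·Σln w)/(n·Σ(u)² − (Σu)²) = (4·-18.9761 − 13.0000·-2.8674)/75.0000 = -0.51505; ln C = (Σln w − k·Σu)/n = 0.95705, so C = exp(0.95705) = 2.60400.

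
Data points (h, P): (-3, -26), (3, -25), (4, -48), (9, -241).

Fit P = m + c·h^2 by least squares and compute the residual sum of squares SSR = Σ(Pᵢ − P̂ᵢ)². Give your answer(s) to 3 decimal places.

Sums needed: Σ1 = 4, Σh^2 = 115, Σh^2·h^2 = 6979.
And ΣP = -340, Σh^2·P = -20748.
det = 4·6979 − 115² = 14691.
m = ((-340)·6979 − 115·(-20748))/14691 = 13160/14691; c = (4·(-20748) − 115·(-340))/14691 = -43892/14691.
Residuals: -98/14691, 14593/14691, -5352/4897, 1561/14691; SSR = 32210/14691.

SSR = 2.192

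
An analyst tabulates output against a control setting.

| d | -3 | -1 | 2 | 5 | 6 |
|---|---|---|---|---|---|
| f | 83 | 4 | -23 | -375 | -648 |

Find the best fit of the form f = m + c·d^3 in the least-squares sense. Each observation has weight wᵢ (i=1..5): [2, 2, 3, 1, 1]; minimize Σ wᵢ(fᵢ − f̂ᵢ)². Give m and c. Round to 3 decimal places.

Normal-equation sums: Σwᵢ·1 = 9, Σwᵢ·d^3 = 309, Σwᵢ·d^3·d^3 = 63933.
And Σwᵢ·f = -918, Σwᵢ·d^3·f = -191885.
det = 9·63933 − 309² = 479916.
m = ((-918)·63933 − 309·(-191885))/479916 = 200657/159972; c = (9·(-191885) − 309·(-918))/479916 = -160367/53324.

m = 1.254, c = -3.007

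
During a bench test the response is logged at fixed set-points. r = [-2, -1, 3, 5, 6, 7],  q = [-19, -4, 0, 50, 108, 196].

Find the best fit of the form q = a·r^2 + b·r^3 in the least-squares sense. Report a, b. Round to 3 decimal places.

a = -2.951, b = 0.992

Entries of AᵀA: Σr^2·r^2 = 4420, Σr^2·r^3 = 27918, Σr^3·r^3 = 180724.
Right-hand side: Σr^2·q = 14662, Σr^3·q = 96962.
AᵀA·[a, b]ᵀ = Aᵀq becomes [[4420, 27918]; [27918, 180724]]·[a, b]ᵀ = [14662, 96962]ᵀ.
Eliminating b: 180724·(row 1) − 27918·(row 2) gives 19385356·a = 180724·14662 − 27918·96962 = -57209828, so a = -14302457/4846339.
Then b = (96962 − 27918·(-14302457/4846339))/180724 = 4809581/4846339.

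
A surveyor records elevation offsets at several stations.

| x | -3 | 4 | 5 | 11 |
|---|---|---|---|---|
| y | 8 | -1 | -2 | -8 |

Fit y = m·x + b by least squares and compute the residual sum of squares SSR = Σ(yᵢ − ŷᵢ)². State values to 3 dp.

SSR = 0.871

The normal equations are: 171·m + 17·b = -126;  17·m + 4·b = -3.
det = 171·4 − 17² = 395.
m = ((-126)·4 − 17·(-3))/395 = -453/395; b = (171·(-3) − 17·(-126))/395 = 1629/395.
Residuals: 172/395, -212/395, -154/395, 194/395; SSR = 344/395.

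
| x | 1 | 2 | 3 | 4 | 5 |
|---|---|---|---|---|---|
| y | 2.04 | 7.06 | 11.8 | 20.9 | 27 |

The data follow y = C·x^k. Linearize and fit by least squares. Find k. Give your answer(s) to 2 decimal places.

Linearized form: ln y = k·ln x + ln C. From the 5 transformed points,
AᵀA = [[6.1995, 4.7875]; [4.7875, 5]], rhs = [13.5846, 11.4711]ᵀ  (here Σln x = 4.7875, Σ(ln x)² = 6.1995, Σln y = 11.4711, Σln x·ln y = 13.5846).
Solving (det = 8.0774): k = 1.61010, ln C = 0.75255.

k = 1.61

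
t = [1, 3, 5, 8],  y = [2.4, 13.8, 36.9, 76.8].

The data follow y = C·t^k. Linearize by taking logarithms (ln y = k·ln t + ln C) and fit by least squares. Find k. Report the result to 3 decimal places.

Let Y = ln y. Fitting Y = k·ln t + ln C by least squares:
XᵀX = [[8.1213, 4.7875]; [4.7875, 4]], rhs = [17.7180, 11.4496]ᵀ  (here Σln t = 4.7875, Σ(ln t)² = 8.1213, Σln y = 11.4496, Σln t·ln y = 17.7180).
Solving (det = 9.5652): k = 1.67871, ln C = 0.85318.

k = 1.679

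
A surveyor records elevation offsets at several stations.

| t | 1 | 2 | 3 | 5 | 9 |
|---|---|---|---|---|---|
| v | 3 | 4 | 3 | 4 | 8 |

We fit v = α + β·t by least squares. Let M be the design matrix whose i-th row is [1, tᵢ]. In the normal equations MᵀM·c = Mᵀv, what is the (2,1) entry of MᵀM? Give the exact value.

20

Row 2 ↔ basis t, column 1 ↔ basis 1, so (MᵀM)_{2,1} = Σᵢ t = (1)·(1) + (2)·(1) + (3)·(1) + (5)·(1) + (9)·(1) = 20.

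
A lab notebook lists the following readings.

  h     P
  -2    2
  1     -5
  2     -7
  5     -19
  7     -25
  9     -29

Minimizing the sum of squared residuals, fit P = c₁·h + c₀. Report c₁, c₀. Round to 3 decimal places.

Compute the Gram sums: Σh·h = 164, Σh = 22, Σ1 = 6.
For XᵀP: Σh·P = -554, ΣP = -83.
Normal equations: [[164, 22]; [22, 6]]·[c₁, c₀]ᵀ = [-554, -83]ᵀ.
Determinant 164·6 − 22² = 500.
c₁ = ((-554)·6 − 22·(-83))/500 = -749/250; c₀ = (164·(-83) − 22·(-554))/500 = -356/125.

c₁ = -2.996, c₀ = -2.848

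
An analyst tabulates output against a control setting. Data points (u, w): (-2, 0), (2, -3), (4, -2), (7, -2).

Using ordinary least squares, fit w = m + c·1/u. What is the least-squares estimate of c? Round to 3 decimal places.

Sums needed: Σ1 = 4, Σ1/u = 11/28, Σ1/u·1/u = 457/784.
For Aᵀw: Σw = -7, Σ1/u·w = -16/7.
So AᵀA·[m, c]ᵀ = Aᵀw: [[4, 11/28]; [11/28, 457/784]]·[m, c]ᵀ = [-7, -16/7]ᵀ.
Determinant 4·(457/784) − (11/28)² = 1707/784.
m = ((-7)·(457/784) − (11/28)·(-16/7))/(1707/784) = -2495/1707; c = (4·(-16/7) − (11/28)·(-7))/(1707/784) = -5012/1707.

c = -2.936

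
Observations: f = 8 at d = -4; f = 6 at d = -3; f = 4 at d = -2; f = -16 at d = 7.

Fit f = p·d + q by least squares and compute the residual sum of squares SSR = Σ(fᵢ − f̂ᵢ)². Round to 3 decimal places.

SSR = 0.078

Normal-equation sums: Σd·d = 78, Σd = -2, Σ1 = 4.
Moment sums: Σd·f = -170, Σf = 2.
So AᵀA·[p, q]ᵀ = Aᵀf: [[78, -2]; [-2, 4]]·[p, q]ᵀ = [-170, 2]ᵀ.
Δ = 78·4 − (-2)² = 308.
p = ((-170)·4 − (-2)·2)/308 = -169/77; q = (78·2 − (-2)·(-170))/308 = -46/77.
Residuals: -2/11, 1/77, 16/77, -3/77; SSR = 6/77.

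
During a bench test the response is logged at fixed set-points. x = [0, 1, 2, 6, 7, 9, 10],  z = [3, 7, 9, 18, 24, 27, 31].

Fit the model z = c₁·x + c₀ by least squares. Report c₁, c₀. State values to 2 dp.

Compute the Gram sums: Σx·x = 271, Σx = 35, Σ1 = 7.
Right-hand side: Σx·z = 854, Σz = 119.
det = 271·7 − 35² = 672.
c₁ = (854·7 − 35·119)/672 = 259/96; c₀ = (271·119 − 35·854)/672 = 337/96.

c₁ = 2.70, c₀ = 3.51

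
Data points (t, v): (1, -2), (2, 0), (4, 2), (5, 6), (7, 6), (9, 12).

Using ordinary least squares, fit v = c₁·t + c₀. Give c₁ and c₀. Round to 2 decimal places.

c₁ = 1.63, c₀ = -3.62

The normal system MᵀM·[c₁, c₀]ᵀ = Mᵀv is [[176, 28]; [28, 6]]·[c₁, c₀]ᵀ = [186, 24]ᵀ.
Determinant 176·6 − 28² = 272.
c₁ = (186·6 − 28·24)/272 = 111/68; c₀ = (176·24 − 28·186)/272 = -123/34.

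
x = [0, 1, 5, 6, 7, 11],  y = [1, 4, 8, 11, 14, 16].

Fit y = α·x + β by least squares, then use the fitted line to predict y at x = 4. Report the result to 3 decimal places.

Sums needed: Σx·x = 232, Σx = 30, Σ1 = 6.
And Σx·y = 384, Σy = 54.
Normal equations: [[232, 30]; [30, 6]]·[α, β]ᵀ = [384, 54]ᵀ.
Δ = 232·6 − 30² = 492.
α = (384·6 − 30·54)/492 = 57/41; β = (232·54 − 30·384)/492 = 84/41.
At x = 4: ŷ = (57/41)·(4) + (84/41)·(1) = 312/41.

ŷ = 7.610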